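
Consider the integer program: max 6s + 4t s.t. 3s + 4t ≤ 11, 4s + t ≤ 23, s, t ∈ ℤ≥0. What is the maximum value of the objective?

18

(s,t)=(3,0): 3·3+4·0=9≤11, 4·3+1·0=12≤23, objective 18.
(s,t)=(2,1): 3·2+4·1=10≤11, 4·2+1·1=9≤23, objective 16.
(s,t)=(2,0): 3·2+4·0=6≤11, 4·2+1·0=8≤23, objective 12.
The best lattice point is (3,0), giving 18.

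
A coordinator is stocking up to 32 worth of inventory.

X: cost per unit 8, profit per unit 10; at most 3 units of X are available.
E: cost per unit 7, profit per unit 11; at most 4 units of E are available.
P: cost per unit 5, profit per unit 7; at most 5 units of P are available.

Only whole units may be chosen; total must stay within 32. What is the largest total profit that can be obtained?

47

Take 3×E and 2×P: cost 31 ≤ 32, profit 3·11 + 2·7 = 47.
No other integer combination yields more.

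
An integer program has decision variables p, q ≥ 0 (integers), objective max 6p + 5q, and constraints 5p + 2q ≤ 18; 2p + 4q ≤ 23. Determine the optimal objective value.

32

The continuous relaxation peaks at (1.62, 4.94) with value 34.44; rounding to a feasible lattice point costs some objective.
(p,q)=(2,4): 5·2+2·4=18≤18, 2·2+4·4=20≤23, objective 32.
(p,q)=(1,5): 5·1+2·5=15≤18, 2·1+4·5=22≤23, objective 31.
(p,q)=(2,3): 5·2+2·3=16≤18, 2·2+4·3=16≤23, objective 27.
(p,q)=(1,4): 5·1+2·4=13≤18, 2·1+4·4=18≤23, objective 26.
No feasible integer point exceeds 32.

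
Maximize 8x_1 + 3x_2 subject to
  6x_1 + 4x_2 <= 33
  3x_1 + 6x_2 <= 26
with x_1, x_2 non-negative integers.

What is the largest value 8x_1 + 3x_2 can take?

40

(x_1,x_2)=(5,0): 6·5+4·0=30≤33, 3·5+6·0=15≤26, objective 40.
(x_1,x_2)=(4,1): 6·4+4·1=28≤33, 3·4+6·1=18≤26, objective 35.
(x_1,x_2)=(4,0): 6·4+4·0=24≤33, 3·4+6·0=12≤26, objective 32.
Maximum is 40 at (x_1,x_2)=(5,0).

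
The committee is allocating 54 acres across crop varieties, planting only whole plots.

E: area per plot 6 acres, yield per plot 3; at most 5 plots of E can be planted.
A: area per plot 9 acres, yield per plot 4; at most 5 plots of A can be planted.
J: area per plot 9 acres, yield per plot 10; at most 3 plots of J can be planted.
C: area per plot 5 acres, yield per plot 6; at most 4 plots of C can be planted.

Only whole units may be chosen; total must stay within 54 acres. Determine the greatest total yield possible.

This is a bounded integer knapsack.
1×E, 3×J, and 4×C: area 53 ≤ 54, yield 1·3 + 3·10 + 4·6 = 57.
3×J and 4×C: area 47 ≤ 54, yield 3·10 + 4·6 = 54.
Best is 57.

57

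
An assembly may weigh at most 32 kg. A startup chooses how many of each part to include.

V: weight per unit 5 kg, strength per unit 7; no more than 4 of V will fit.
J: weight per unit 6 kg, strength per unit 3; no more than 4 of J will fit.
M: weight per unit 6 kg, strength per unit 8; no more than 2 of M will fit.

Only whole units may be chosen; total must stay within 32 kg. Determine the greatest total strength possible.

44

V has the best ratio (7/5); taking only V gives at most 4×7 = 28 (stopped by the supply cap of 4).
Mixing does better — 4×V and 2×M: weight 32 ≤ 32, strength 4·7 + 2·8 = 44.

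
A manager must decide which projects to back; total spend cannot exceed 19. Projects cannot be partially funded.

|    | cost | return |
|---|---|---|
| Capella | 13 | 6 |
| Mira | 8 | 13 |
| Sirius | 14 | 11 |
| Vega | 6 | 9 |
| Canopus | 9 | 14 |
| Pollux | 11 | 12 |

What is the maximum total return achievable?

27

Take Mira and Canopus: cost 8 + 9 = 17 ≤ 19, return 13 + 14 = 27.
No other feasible combination does better.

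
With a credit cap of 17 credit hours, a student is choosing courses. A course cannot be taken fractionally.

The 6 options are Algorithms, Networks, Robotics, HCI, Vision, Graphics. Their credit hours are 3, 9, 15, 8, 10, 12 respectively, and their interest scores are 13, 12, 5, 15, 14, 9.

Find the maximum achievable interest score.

28

Allowing fractional choices, the relaxed optimum would be about 36.4, but courses are indivisible.
Algorithms + HCI: credit hours 3 + 8 = 11 ≤ 17, interest score 13 + 15 = 28.
Algorithms + Vision: credit hours 3 + 10 = 13 ≤ 17, interest score 13 + 14 = 27.
Networks + HCI: credit hours 9 + 8 = 17 ≤ 17, interest score 12 + 15 = 27.
Best is Algorithms and HCI with total interest score 28.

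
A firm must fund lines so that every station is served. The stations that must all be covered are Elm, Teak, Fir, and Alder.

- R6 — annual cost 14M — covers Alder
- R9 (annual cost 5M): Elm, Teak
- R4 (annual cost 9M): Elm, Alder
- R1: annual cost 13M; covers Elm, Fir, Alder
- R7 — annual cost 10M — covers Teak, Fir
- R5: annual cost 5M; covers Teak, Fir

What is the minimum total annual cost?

14

The greedy cost-per-new-station heuristic would pick R9, R5, and R4 for 19, but a cheaper cover exists.
Choose R4 and R5: together they cover Elm, Teak, Fir, Alder — every station.
Total annual cost: 9 + 5 = 14.
No cover costs less than 14.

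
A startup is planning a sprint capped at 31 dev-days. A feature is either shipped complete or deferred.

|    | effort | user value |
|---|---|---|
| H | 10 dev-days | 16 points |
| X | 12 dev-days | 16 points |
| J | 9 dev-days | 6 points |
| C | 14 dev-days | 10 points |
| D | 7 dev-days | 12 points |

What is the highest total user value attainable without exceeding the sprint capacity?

44

Allowing fractional choices, the relaxed optimum would be about 45.4, but features are indivisible.
H + C + D: effort 10 + 14 + 7 = 31 ≤ 31, user value 16 + 10 + 12 = 38.
H + X + J: effort 10 + 12 + 9 = 31 ≤ 31, user value 16 + 16 + 6 = 38.
H + X + D: effort 10 + 12 + 7 = 29 ≤ 31, user value 16 + 16 + 12 = 44.
Best is H, X, and D with total user value 44.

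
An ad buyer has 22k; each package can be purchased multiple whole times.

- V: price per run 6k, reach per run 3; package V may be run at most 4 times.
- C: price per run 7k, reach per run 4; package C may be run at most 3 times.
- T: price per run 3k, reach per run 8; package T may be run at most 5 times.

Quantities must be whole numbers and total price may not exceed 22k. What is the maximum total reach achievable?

44

This is a bounded integer knapsack.
1×C and 5×T: price 22 ≤ 22, reach 1·4 + 5·8 = 44.
1×V and 5×T: price 21 ≤ 22, reach 1·3 + 5·8 = 43.
Best is 44.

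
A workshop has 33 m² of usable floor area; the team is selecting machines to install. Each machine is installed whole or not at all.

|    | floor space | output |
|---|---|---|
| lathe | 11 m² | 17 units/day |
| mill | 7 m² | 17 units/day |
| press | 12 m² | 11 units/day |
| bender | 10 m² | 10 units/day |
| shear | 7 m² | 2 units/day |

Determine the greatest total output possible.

45

Allowing fractional choices, the relaxed optimum would be about 48.6, but machines are indivisible.
lathe + mill + bender: floor space 11 + 7 + 10 = 28 ≤ 33, output 17 + 17 + 10 = 44.
lathe + mill + press: floor space 11 + 7 + 12 = 30 ≤ 33, output 17 + 17 + 11 = 45.
Best is lathe, mill, and press with total output 45.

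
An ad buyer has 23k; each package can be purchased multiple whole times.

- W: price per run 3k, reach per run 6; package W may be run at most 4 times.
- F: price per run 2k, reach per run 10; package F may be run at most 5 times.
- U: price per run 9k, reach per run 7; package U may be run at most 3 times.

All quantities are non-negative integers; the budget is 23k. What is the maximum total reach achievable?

This is a bounded integer knapsack.
Take 4×W and 5×F: price 22 ≤ 23, reach 4·6 + 5·10 = 74.
F has the best ratio (10/2) and is taken to its limit of 5; remaining capacity is filled optimally with the others.

74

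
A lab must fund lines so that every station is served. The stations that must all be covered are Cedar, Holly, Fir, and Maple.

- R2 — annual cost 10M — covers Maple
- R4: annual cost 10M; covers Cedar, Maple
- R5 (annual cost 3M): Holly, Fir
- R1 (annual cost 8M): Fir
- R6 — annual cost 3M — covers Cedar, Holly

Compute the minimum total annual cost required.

The greedy cost-per-new-station heuristic would pick R5, R6, and R2 for 16, but a cheaper cover exists.
Choose R4 and R5: together they cover Cedar, Holly, Fir, Maple — every station.
Total annual cost: 10 + 3 = 13.
No cover costs less than 13.

13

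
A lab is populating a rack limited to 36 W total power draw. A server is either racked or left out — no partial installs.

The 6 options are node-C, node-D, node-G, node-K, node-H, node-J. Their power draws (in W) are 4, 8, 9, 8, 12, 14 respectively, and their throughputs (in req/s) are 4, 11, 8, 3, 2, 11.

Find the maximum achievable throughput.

34

Allowing fractional choices, the relaxed optimum would be about 34.4, but servers are indivisible.
node-C + node-D + node-K + node-J: power draw 4 + 8 + 8 + 14 = 34 ≤ 36, throughput 4 + 11 + 3 + 11 = 29.
node-D + node-G + node-J: power draw 8 + 9 + 14 = 31 ≤ 36, throughput 11 + 8 + 11 = 30.
node-C + node-D + node-G + node-J: power draw 4 + 8 + 9 + 14 = 35 ≤ 36, throughput 4 + 11 + 8 + 11 = 34.
Best is node-C, node-D, node-G, and node-J with total throughput 34.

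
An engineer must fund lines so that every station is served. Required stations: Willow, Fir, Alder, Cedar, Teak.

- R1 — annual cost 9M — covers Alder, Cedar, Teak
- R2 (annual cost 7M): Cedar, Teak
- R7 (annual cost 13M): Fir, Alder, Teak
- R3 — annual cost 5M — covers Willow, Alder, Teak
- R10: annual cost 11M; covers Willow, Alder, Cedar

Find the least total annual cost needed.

This is an integer covering problem.
The greedy cost-per-new-station heuristic would pick R3, R2, and R7 for 25, but a cheaper cover exists.
Choose R7 and R10: together they cover Willow, Fir, Alder, Cedar, Teak — every station.
Total annual cost: 13 + 11 = 24.
No cover costs less than 24.

24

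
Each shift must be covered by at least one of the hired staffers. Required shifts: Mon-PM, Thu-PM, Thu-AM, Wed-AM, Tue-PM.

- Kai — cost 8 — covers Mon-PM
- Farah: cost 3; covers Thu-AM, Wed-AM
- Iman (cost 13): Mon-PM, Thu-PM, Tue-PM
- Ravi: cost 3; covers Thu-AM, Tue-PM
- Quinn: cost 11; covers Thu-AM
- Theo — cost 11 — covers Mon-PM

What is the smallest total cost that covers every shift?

16

The greedy cost-per-new-shift heuristic would pick Farah, Ravi, and Iman for 19, but a cheaper cover exists.
Choose Farah and Iman: together they cover Mon-PM, Thu-PM, Thu-AM, Wed-AM, Tue-PM — every shift.
Total cost: 3 + 13 = 16.
No cover costs less than 16.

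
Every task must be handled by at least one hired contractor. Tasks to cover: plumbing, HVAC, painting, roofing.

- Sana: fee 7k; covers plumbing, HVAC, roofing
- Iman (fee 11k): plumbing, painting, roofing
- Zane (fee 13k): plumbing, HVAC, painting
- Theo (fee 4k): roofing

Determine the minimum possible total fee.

The greedy cost-per-new-task heuristic would pick Sana and Iman for 18, but a cheaper cover exists.
Choose Zane and Theo: together they cover plumbing, HVAC, painting, roofing — every task.
Total fee: 13 + 4 = 17.
No cover costs less than 17.

17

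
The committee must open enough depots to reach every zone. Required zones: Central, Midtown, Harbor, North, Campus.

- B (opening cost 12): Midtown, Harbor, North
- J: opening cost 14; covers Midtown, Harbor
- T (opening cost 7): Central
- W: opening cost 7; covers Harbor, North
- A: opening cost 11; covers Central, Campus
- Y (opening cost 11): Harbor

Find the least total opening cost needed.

23

The greedy cost-per-new-zone heuristic would pick W, A, and B for 30, but a cheaper cover exists.
Choose B and A: together they cover Central, Midtown, Harbor, North, Campus — every zone.
Total opening cost: 12 + 11 = 23.
No cover costs less than 23.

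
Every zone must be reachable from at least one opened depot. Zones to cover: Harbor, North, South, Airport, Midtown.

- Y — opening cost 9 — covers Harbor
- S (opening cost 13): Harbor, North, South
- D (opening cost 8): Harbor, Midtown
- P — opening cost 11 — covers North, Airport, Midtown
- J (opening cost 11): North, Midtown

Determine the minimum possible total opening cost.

24

Choose S and P: together they cover Harbor, North, South, Airport, Midtown — every zone.
Total opening cost: 13 + 11 = 24.
No cover costs less than 24.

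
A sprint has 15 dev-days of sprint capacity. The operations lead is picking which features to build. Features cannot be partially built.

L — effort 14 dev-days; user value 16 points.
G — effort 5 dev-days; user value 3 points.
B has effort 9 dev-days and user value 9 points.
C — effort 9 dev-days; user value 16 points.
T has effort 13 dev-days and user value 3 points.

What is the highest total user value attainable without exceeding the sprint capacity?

19

G + C: effort 5 + 9 = 14 ≤ 15, user value 3 + 16 = 19.
C: effort 9 ≤ 15, user value 16.
Best is G and C with total user value 19.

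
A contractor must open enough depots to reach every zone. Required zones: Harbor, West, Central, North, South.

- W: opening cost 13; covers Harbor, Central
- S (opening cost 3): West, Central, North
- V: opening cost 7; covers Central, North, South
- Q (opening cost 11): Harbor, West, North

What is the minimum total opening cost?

18

This is a weighted set-cover instance.
Choose V and Q: together they cover Harbor, West, Central, North, South — every zone.
Total opening cost: 7 + 11 = 18.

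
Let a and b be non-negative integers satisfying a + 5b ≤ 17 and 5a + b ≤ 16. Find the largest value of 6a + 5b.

Relaxing integrality, the LP optimum is 30.12 at (a,b) = (2.62, 2.88), which is not an integer point.
(a,b)=(2,3): 1·2+5·3=17≤17, 5·2+1·3=13≤16, objective 27.
(a,b)=(3,1): 1·3+5·1=8≤17, 5·3+1·1=16≤16, objective 23.
(a,b)=(2,2): 1·2+5·2=12≤17, 5·2+1·2=12≤16, objective 22.
The best lattice point is (2,3), giving 27.

27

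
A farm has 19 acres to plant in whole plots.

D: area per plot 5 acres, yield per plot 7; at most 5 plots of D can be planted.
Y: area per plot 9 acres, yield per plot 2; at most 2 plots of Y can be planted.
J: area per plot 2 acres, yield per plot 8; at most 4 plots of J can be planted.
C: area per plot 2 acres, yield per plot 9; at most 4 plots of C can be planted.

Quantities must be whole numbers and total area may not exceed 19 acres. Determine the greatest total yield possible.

68

Take 4×J and 4×C: area 16 ≤ 19, yield 4·8 + 4·9 = 68.
C has the best ratio (9/2) and is taken to its limit of 4; remaining capacity is filled optimally with the others.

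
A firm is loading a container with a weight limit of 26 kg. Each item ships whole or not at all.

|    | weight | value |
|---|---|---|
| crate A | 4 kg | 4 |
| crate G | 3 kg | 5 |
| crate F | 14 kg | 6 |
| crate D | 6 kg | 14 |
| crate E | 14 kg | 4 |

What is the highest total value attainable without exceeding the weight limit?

Allowing fractional choices, the relaxed optimum would be about 28.6, but items are indivisible.
crate A + crate F + crate D: weight 4 + 14 + 6 = 24 ≤ 26, value 4 + 6 + 14 = 24.
crate A + crate G + crate D: weight 4 + 3 + 6 = 13 ≤ 26, value 4 + 5 + 14 = 23.
crate G + crate F + crate D: weight 3 + 14 + 6 = 23 ≤ 26, value 5 + 6 + 14 = 25.
Best is crate G, crate F, and crate D with total value 25.

25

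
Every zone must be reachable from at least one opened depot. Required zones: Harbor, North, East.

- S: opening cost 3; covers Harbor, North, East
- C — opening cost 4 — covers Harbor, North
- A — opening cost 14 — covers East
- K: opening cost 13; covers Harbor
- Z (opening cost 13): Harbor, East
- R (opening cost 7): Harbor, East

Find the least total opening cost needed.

S alone covers Harbor, North, East — every zone.
Total opening cost: 3.

3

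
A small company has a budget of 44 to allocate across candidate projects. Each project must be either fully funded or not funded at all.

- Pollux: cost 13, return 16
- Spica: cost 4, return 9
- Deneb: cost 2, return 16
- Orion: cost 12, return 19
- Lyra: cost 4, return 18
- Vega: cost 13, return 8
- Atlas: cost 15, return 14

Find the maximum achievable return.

78

Take Pollux, Spica, Deneb, Orion, and Lyra: cost 13 + 4 + 2 + 12 + 4 = 35 ≤ 44, return 16 + 9 + 16 + 19 + 18 = 78.
No other feasible combination does better.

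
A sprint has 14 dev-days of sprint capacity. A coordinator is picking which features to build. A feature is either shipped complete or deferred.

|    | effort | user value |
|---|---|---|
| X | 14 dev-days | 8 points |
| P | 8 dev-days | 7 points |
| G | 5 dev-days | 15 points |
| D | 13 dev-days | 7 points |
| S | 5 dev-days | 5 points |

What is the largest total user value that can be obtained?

22

This is an integer program with binary decision variables.
P + G: effort 8 + 5 = 13 ≤ 14, user value 7 + 15 = 22.
G + S: effort 5 + 5 = 10 ≤ 14, user value 15 + 5 = 20.
Best is P and G with total user value 22.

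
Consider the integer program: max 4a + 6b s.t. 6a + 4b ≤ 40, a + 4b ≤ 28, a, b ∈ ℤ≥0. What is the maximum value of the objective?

(a,b)=(2,6): 6·2+4·6=36≤40, 1·2+4·6=26≤28, objective 44.
(a,b)=(3,5): 6·3+4·5=38≤40, 1·3+4·5=23≤28, objective 42.
(a,b)=(1,6): 6·1+4·6=30≤40, 1·1+4·6=25≤28, objective 40.
(a,b)=(2,5): 6·2+4·5=32≤40, 1·2+4·5=22≤28, objective 38.
The best lattice point is (2,6), giving 44.

44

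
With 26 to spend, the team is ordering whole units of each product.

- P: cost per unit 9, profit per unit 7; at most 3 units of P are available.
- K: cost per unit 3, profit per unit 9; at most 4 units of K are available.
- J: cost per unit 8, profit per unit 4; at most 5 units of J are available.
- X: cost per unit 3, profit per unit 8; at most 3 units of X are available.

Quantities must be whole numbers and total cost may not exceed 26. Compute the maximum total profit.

This is a bounded integer knapsack.
4×K, 1×J, and 2×X: cost 26 ≤ 26, profit 4·9 + 1·4 + 2·8 = 56.
4×K and 3×X: cost 21 ≤ 26, profit 4·9 + 3·8 = 60.
Best is 60.

60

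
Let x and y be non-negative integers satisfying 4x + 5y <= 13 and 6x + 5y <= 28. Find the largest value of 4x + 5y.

(x,y)=(2,1) is feasible, giving 13.
(x,y)=(3,0) is feasible, giving 12.
(x,y)=(1,1) is feasible, giving 9.
No feasible integer point exceeds 13.

13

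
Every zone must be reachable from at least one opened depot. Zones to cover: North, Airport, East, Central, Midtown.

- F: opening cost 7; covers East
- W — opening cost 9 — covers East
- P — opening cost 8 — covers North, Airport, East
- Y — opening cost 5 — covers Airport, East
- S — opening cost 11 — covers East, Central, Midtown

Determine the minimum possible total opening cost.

The greedy cost-per-new-zone heuristic would pick Y, S, and P for 24, but a cheaper cover exists.
Choose P and S: together they cover North, Airport, East, Central, Midtown — every zone.
Total opening cost: 8 + 11 = 19.
No cover costs less than 19.

19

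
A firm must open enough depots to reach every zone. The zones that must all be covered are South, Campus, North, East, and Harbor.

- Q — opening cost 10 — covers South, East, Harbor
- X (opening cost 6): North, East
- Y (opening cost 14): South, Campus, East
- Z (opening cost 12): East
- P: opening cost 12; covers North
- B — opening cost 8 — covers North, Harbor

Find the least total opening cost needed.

22

Choose Y and B: together they cover South, Campus, North, East, Harbor — every zone.
Total opening cost: 14 + 8 = 22.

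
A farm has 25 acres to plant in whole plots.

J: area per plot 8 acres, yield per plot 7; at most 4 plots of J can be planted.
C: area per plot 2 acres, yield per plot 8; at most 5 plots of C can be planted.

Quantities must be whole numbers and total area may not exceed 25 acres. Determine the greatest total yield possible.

47

1×J and 5×C: area 18 ≤ 25, yield 1·7 + 5·8 = 47.
2×J and 4×C: area 24 ≤ 25, yield 2·7 + 4·8 = 46.
Best is 47.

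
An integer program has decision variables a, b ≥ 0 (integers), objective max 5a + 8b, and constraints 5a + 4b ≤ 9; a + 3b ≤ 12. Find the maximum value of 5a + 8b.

Relaxing integrality, the LP optimum is 18.00 at (a,b) = (0, 2.25), which is not an integer point.
(a,b)=(0,2): 5·0+4·2=8≤9, 1·0+3·2=6≤12, objective 16.
(a,b)=(1,1): 5·1+4·1=9≤9, 1·1+3·1=4≤12, objective 13.
(a,b)=(0,1): 5·0+4·1=4≤9, 1·0+3·1=3≤12, objective 8.
The best lattice point is (0,2), giving 16.

16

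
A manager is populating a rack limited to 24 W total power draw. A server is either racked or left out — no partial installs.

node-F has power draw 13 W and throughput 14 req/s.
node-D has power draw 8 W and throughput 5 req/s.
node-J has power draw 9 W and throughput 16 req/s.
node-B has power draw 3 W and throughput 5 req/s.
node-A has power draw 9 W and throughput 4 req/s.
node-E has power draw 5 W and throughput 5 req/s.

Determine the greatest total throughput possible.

30

node-J + node-B + node-E: power draw 9 + 3 + 5 = 17 ≤ 24, throughput 16 + 5 + 5 = 26.
node-F + node-J: power draw 13 + 9 = 22 ≤ 24, throughput 14 + 16 = 30.
Best is node-F and node-J with total throughput 30.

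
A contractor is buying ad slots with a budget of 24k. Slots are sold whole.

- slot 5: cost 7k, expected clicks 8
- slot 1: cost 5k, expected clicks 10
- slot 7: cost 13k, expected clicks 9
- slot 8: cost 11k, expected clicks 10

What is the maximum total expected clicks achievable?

28

Allowing fractional choices, the relaxed optimum would be about 28.7, but ad slots are indivisible.
slot 1 + slot 8: cost 5 + 11 = 16 ≤ 24, expected clicks 10 + 10 = 20.
slot 5 + slot 1 + slot 8: cost 7 + 5 + 11 = 23 ≤ 24, expected clicks 8 + 10 + 10 = 28.
Best is slot 5, slot 1, and slot 8 with total expected clicks 28.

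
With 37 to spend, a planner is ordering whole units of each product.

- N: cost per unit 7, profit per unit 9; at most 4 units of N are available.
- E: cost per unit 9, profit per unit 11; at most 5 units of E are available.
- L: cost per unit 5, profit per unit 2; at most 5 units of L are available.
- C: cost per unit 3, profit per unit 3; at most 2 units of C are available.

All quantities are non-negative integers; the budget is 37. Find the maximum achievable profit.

47

This is a bounded integer knapsack.
1×N, 3×E, and 1×C: cost 37 ≤ 37, profit 1·9 + 3·11 + 1·3 = 45.
4×N and 1×E: cost 37 ≤ 37, profit 4·9 + 1·11 = 47.
Best is 47.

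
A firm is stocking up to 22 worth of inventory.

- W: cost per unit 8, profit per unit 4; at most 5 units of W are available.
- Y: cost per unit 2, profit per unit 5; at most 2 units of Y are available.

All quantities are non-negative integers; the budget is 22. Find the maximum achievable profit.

This is a bounded integer knapsack.
Y has the best ratio (5/2); taking only Y gives at most 2×5 = 10 (stopped by the supply cap of 2).
Mixing does better — 2×W and 2×Y: cost 20 ≤ 22, profit 2·4 + 2·5 = 18.

18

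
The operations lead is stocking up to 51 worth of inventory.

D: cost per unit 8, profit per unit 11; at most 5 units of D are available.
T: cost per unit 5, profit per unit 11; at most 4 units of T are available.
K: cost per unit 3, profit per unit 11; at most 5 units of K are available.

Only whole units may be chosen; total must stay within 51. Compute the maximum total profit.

K has the best ratio (11/3); taking only K gives at most 5×11 = 55 (stopped by the supply cap of 5).
Mixing does better — 2×D, 4×T, and 5×K: cost 51 ≤ 51, profit 2·11 + 4·11 + 5·11 = 121.

121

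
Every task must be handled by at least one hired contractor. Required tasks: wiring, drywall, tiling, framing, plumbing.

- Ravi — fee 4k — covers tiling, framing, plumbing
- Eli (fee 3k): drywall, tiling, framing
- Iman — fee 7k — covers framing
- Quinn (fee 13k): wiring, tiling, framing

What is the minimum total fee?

This is an integer covering problem.
Choose Ravi, Eli, and Quinn: together they cover wiring, drywall, tiling, framing, plumbing — every task.
Total fee: 4 + 3 + 13 = 20.
No cover costs less than 20.

20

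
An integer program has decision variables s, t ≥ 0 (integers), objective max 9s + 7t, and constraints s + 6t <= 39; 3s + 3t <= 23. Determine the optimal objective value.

(s,t)=(7,0): 1·7+6·0=7≤39, 3·7+3·0=21≤23, objective 63.
(s,t)=(6,1): 1·6+6·1=12≤39, 3·6+3·1=21≤23, objective 61.
(s,t)=(6,0): 1·6+6·0=6≤39, 3·6+3·0=18≤23, objective 54.
The best lattice point is (7,0), giving 63.

63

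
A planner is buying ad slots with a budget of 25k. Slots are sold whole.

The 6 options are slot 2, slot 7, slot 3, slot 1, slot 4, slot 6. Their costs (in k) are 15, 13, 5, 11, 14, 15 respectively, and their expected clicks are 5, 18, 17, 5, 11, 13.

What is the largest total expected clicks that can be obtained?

Treat it as a binary knapsack problem.
Allowing fractional choices, the relaxed optimum would be about 41.1, but ad slots are indivisible.
slot 3 + slot 6: cost 5 + 15 = 20 ≤ 25, expected clicks 17 + 13 = 30.
slot 7 + slot 3: cost 13 + 5 = 18 ≤ 25, expected clicks 18 + 17 = 35.
slot 3 + slot 4: cost 5 + 14 = 19 ≤ 25, expected clicks 17 + 11 = 28.
Best is slot 7 and slot 3 with total expected clicks 35.

35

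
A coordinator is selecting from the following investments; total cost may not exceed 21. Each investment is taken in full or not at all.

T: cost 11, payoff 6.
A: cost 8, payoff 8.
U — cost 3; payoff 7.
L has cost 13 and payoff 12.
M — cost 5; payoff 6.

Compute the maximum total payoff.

25

Take U, L, and M: cost 3 + 13 + 5 = 21 ≤ 21, payoff 7 + 12 + 6 = 25.
No other feasible combination does better.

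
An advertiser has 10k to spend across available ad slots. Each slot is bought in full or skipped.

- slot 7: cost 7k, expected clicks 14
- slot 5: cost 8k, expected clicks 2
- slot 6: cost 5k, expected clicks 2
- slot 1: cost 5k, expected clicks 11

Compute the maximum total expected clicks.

14

Allowing fractional choices, the relaxed optimum would be about 21.0, but ad slots are indivisible.
slot 6 + slot 1: cost 5 + 5 = 10 ≤ 10, expected clicks 2 + 11 = 13.
slot 7: cost 7 ≤ 10, expected clicks 14.
slot 1: cost 5 ≤ 10, expected clicks 11.
Best is slot 7 with total expected clicks 14.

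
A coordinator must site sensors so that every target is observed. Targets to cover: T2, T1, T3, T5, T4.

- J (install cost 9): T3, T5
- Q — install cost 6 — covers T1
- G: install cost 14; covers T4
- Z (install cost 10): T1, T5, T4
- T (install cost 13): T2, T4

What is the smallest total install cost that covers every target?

28

Choose J, Q, and T: together they cover T2, T1, T3, T5, T4 — every target.
Total install cost: 9 + 6 + 13 = 28.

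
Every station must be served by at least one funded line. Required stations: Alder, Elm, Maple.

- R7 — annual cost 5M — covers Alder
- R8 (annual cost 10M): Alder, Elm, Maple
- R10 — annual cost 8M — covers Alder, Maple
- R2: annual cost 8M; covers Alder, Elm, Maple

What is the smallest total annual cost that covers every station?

This is a weighted set-cover instance.
R2 alone covers Alder, Elm, Maple — every station.
Total annual cost: 8.
No cover costs less than 8.

8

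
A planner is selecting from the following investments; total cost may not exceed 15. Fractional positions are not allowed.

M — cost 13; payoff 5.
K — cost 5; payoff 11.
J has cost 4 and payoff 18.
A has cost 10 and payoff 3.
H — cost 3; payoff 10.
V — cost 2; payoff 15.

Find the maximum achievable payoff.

54

K + J + H + V: cost 5 + 4 + 3 + 2 = 14 ≤ 15, payoff 11 + 18 + 10 + 15 = 54.
K + J + V: cost 5 + 4 + 2 = 11 ≤ 15, payoff 11 + 18 + 15 = 44.
J + H + V: cost 4 + 3 + 2 = 9 ≤ 15, payoff 18 + 10 + 15 = 43.
Best is K, J, H, and V with total payoff 54.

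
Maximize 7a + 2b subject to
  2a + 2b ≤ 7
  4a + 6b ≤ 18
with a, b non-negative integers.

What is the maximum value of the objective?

21

(a,b)=(3,0): 2·3+2·0=6≤7, 4·3+6·0=12≤18, objective 21.
(a,b)=(2,1): 2·2+2·1=6≤7, 4·2+6·1=14≤18, objective 16.
The best lattice point is (3,0), giving 21.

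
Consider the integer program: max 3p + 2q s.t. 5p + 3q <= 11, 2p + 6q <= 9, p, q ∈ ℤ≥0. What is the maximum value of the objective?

6

Relaxing integrality, the LP optimum is 6.79 at (p,q) = (1.62, 0.958), which is not an integer point.
(p,q)=(2,0): 5·2+3·0=10≤11, 2·2+6·0=4≤9, objective 6.
(p,q)=(1,1): 5·1+3·1=8≤11, 2·1+6·1=8≤9, objective 5.
(p,q)=(1,0): 5·1+3·0=5≤11, 2·1+6·0=2≤9, objective 3.
The best lattice point is (2,0), giving 6.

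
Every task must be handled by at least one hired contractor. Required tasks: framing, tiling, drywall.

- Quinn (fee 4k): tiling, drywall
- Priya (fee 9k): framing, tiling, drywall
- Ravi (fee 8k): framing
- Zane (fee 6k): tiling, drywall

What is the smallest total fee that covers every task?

Priya alone covers framing, tiling, drywall — every task.
Total fee: 9.

9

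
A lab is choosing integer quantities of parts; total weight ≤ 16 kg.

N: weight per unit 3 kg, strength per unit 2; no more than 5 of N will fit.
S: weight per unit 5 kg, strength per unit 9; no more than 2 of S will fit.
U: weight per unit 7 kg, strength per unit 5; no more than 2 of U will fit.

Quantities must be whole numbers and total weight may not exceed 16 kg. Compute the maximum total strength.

22

This is a bounded integer knapsack.
2×N and 2×S: weight 16 ≤ 16, strength 2·2 + 2·9 = 22.
1×N and 2×S: weight 13 ≤ 16, strength 1·2 + 2·9 = 20.
Best is 22.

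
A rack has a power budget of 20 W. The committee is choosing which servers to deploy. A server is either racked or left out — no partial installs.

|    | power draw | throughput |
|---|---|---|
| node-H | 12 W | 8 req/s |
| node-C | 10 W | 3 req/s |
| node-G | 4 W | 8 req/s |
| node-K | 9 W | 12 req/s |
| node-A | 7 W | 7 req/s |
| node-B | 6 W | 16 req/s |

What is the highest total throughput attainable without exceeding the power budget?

Take node-G, node-K, and node-B: power draw 4 + 9 + 6 = 19 ≤ 20, throughput 8 + 12 + 16 = 36.
No other feasible combination does better.

36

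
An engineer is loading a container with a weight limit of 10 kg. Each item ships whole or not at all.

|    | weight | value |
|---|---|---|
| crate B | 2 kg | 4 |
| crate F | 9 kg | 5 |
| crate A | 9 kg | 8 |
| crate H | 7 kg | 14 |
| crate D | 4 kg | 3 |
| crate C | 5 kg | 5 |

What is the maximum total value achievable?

Allowing fractional choices, the relaxed optimum would be about 19.0, but items are indivisible.
crate B + crate C: weight 2 + 5 = 7 ≤ 10, value 4 + 5 = 9.
crate B + crate H: weight 2 + 7 = 9 ≤ 10, value 4 + 14 = 18.
crate H: weight 7 ≤ 10, value 14.
Best is crate B and crate H with total value 18.

18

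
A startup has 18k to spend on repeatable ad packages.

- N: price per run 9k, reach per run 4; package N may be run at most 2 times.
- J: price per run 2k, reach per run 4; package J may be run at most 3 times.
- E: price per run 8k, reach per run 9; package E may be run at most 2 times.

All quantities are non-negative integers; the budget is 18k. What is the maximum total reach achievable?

22

Take 1×J and 2×E: price 18 ≤ 18, reach 1·4 + 2·9 = 22.
No other integer combination yields more.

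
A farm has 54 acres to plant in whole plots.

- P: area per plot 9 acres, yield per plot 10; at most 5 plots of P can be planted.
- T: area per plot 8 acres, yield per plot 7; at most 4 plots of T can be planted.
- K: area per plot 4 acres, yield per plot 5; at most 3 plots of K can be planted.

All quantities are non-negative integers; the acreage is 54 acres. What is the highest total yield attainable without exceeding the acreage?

60

K has the best ratio (5/4); taking only K gives at most 3×5 = 15 (stopped by the supply cap of 3).
Mixing does better — 5×P and 2×K: area 53 ≤ 54, yield 5·10 + 2·5 = 60.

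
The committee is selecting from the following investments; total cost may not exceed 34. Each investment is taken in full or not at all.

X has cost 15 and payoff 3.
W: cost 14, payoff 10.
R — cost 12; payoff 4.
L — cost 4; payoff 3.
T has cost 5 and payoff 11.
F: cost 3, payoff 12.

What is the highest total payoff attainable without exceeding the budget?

This is a 0-1 knapsack instance.
Take W, R, T, and F: cost 14 + 12 + 5 + 3 = 34 ≤ 34, payoff 10 + 4 + 11 + 12 = 37.
No other feasible combination does better.

37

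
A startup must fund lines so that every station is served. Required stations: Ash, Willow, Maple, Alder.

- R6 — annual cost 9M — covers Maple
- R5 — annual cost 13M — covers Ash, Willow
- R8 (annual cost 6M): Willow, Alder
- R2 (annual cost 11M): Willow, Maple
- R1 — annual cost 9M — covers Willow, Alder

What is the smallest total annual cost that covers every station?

28

Choose R6, R5, and R8: together they cover Ash, Willow, Maple, Alder — every station.
Total annual cost: 9 + 13 + 6 = 28.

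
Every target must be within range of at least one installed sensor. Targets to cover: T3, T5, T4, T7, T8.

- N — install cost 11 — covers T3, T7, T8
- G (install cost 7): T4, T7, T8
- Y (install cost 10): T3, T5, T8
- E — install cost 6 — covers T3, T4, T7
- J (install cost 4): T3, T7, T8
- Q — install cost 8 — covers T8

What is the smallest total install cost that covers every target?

16

This is a weighted set-cover instance.
The greedy cost-per-new-target heuristic would pick J, E, and Y for 20, but a cheaper cover exists.
Choose Y and E: together they cover T3, T5, T4, T7, T8 — every target.
Total install cost: 10 + 6 = 16.
No cover costs less than 16.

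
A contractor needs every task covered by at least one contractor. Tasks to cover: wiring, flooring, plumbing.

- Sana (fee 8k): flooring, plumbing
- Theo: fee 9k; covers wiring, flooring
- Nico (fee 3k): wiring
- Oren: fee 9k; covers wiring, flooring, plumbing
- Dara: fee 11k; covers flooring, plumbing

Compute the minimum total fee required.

This is a weighted set-cover instance.
The greedy cost-per-new-task heuristic would pick Nico and Sana for 11, but a cheaper cover exists.
Oren alone covers wiring, flooring, plumbing — every task.
Total fee: 9.
No cover costs less than 9.

9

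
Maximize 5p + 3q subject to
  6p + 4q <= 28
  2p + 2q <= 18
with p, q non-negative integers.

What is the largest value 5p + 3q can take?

(p,q)=(4,1) is feasible, giving 23.
(p,q)=(3,2) is feasible, giving 21.
(p,q)=(4,0) is feasible, giving 20.
Maximum is 23 at (p,q)=(4,1).

23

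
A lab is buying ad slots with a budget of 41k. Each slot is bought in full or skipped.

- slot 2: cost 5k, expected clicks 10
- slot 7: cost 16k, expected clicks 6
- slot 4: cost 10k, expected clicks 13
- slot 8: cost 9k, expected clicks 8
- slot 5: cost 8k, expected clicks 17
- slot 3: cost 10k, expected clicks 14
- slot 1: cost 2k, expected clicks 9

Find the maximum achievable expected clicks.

63

Take slot 2, slot 4, slot 5, slot 3, and slot 1: cost 5 + 10 + 8 + 10 + 2 = 35 ≤ 41, expected clicks 10 + 13 + 17 + 14 + 9 = 63.
No other feasible combination does better.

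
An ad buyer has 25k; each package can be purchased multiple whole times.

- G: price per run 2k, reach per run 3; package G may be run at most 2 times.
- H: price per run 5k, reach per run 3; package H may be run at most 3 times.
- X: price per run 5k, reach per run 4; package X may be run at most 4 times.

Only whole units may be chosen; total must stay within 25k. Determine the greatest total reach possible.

Take 2×G and 4×X: price 24 ≤ 25, reach 2·3 + 4·4 = 22.
G has the best ratio (3/2) and is taken to its limit of 2; remaining capacity is filled optimally with the others.

22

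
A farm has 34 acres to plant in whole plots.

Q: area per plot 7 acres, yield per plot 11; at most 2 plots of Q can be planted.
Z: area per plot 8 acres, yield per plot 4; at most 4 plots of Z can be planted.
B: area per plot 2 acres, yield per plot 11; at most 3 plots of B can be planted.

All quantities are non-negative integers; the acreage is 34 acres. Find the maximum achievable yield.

2×Q, 1×Z, and 3×B: area 28 ≤ 34, yield 2·11 + 1·4 + 3·11 = 59.
2×Q and 3×B: area 20 ≤ 34, yield 2·11 + 3·11 = 55.
Best is 59.

59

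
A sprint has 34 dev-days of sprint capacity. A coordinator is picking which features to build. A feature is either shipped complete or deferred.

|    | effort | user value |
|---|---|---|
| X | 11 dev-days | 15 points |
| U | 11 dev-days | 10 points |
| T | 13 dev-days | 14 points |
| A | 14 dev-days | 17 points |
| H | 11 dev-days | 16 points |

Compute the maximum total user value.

Allowing fractional choices, the relaxed optimum would be about 45.6, but features are indivisible.
X + U + H: effort 11 + 11 + 11 = 33 ≤ 34, user value 15 + 10 + 16 = 41.
A + H: effort 14 + 11 = 25 ≤ 34, user value 17 + 16 = 33.
X + A: effort 11 + 14 = 25 ≤ 34, user value 15 + 17 = 32.
Best is X, U, and H with total user value 41.

41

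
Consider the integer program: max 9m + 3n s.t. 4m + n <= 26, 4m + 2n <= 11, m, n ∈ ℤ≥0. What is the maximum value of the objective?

(m,n)=(2,1) is feasible, giving 21.
(m,n)=(2,0) is feasible, giving 18.
(m,n)=(1,2) is feasible, giving 15.
Maximum is 21 at (m,n)=(2,1).

21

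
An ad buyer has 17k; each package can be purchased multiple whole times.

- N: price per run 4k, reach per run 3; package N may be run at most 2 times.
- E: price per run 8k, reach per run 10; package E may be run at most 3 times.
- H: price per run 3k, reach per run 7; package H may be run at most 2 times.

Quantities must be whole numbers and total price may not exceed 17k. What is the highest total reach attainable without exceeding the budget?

24

H has the best ratio (7/3); taking only H gives at most 2×7 = 14 (stopped by the supply cap of 2).
Mixing does better — 1×E and 2×H: price 14 ≤ 17, reach 1·10 + 2·7 = 24.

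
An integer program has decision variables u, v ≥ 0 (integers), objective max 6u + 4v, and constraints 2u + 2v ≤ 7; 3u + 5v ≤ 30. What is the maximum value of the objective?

18

(u,v)=(3,0): 2·3+2·0=6≤7, 3·3+5·0=9≤30, objective 18.
(u,v)=(2,1): 2·2+2·1=6≤7, 3·2+5·1=11≤30, objective 16.
No feasible integer point exceeds 18.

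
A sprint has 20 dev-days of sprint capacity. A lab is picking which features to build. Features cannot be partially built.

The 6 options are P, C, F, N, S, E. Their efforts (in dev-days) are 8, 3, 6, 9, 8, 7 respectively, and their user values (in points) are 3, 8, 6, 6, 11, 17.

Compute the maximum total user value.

Allowing fractional choices, the relaxed optimum would be about 38.0, but features are indivisible.
C + S + E: effort 3 + 8 + 7 = 18 ≤ 20, user value 8 + 11 + 17 = 36.
C + F + E: effort 3 + 6 + 7 = 16 ≤ 20, user value 8 + 6 + 17 = 31.
C + N + E: effort 3 + 9 + 7 = 19 ≤ 20, user value 8 + 6 + 17 = 31.
Best is C, S, and E with total user value 36.

36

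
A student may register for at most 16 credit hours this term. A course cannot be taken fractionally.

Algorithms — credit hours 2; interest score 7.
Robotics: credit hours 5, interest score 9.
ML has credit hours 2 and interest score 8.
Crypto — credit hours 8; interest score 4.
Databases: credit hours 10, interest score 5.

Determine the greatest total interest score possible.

24

Robotics + ML + Crypto: credit hours 5 + 2 + 8 = 15 ≤ 16, interest score 9 + 8 + 4 = 21.
Algorithms + Robotics + ML: credit hours 2 + 5 + 2 = 9 ≤ 16, interest score 7 + 9 + 8 = 24.
Best is Algorithms, Robotics, and ML with total interest score 24.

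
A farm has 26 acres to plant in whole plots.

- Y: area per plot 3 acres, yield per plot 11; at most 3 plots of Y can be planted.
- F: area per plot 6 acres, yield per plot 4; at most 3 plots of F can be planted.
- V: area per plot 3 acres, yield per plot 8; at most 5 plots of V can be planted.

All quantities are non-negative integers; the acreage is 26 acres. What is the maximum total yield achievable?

Take 3×Y and 5×V: area 24 ≤ 26, yield 3·11 + 5·8 = 73.
Y has the best ratio (11/3) and is taken to its limit of 3; remaining capacity is filled optimally with the others.

73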